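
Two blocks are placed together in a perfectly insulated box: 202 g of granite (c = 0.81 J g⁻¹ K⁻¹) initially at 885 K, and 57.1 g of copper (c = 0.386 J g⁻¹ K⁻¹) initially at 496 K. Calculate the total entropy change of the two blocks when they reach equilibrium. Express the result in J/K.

Energy balance: T_f = (m₁c₁T₁ + m₂c₂T₂)/(m₁c₁ + m₂c₂) = 838.82 K.
ΔS₁ = m₁c₁ ln(T_f/T₁) = 163.62 × ln(838.82/885) = -8.769 J/K.
ΔS₂ = m₂c₂ ln(T_f/T₂) = 22.0406 × ln(838.82/496) = 11.58 J/K.
ΔS_total = -8.769 + 11.58 = 2.81 J/K.

ΔS_total = 2.81 J/K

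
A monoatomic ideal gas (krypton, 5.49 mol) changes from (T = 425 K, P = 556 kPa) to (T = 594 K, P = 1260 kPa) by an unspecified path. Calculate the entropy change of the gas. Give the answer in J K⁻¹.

ΔS = nC_p ln(T₂/T₁) − nR ln(P₂/P₁), with C_p = 5R/2 = 20.79 J mol⁻¹ K⁻¹ for a monoatomic ideal gas.
ΔS = 5.49 × [20.79 × ln(594/425) − 8.314 × ln(1260/556)] = 0.862 J/K.

ΔS = 0.862 J/K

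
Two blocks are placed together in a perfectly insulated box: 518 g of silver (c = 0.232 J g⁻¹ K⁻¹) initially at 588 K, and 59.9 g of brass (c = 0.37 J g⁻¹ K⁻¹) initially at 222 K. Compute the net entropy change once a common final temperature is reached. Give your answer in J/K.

Energy balance: T_f = (m₁c₁T₁ + m₂c₂T₂)/(m₁c₁ + m₂c₂) = 531.01 K.
ΔS₁ = m₁c₁ ln(T_f/T₁) = 120.176 × ln(531.01/588) = -12.25 J/K.
ΔS₂ = m₂c₂ ln(T_f/T₂) = 22.163 × ln(531.01/222) = 19.33 J/K.
ΔS_total = -12.25 + 19.33 = 7.08 J/K.

ΔS_total = 7.08 J/K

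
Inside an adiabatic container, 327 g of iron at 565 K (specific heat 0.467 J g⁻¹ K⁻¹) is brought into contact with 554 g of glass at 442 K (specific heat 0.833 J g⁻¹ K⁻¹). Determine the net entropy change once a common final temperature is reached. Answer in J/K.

ΔS_total = 3.6 J/K

Energy balance: T_f = (m₁c₁T₁ + m₂c₂T₂)/(m₁c₁ + m₂c₂) = 472.58 K.
ΔS₁ = m₁c₁ ln(T_f/T₁) = 152.709 × ln(472.58/565) = -27.276 J/K.
ΔS₂ = m₂c₂ ln(T_f/T₂) = 461.482 × ln(472.58/442) = 30.874 J/K.
ΔS_total = -27.276 + 30.874 = 3.6 J/K.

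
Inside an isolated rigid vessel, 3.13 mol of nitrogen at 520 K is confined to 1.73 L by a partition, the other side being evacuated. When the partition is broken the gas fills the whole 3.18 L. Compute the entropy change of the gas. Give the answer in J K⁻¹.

ΔS_gas = 15.8 J/K

No heat is exchanged and no work is done, so the ideal-gas temperature stays constant.
Entropy is a state function; using a reversible isothermal path, ΔS_gas = nR ln(V₂/V₁) = 3.13 × 8.314 × ln(3.18/1.73) = 15.8 J/K.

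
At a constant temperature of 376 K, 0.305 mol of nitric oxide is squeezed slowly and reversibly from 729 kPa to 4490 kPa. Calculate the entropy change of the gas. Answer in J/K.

For an isothermal ideal gas ΔS_gas = nR ln(P₁/P₂) = 0.305 × 8.314 × ln(729/4490) = -4.61 J/K.

ΔS_gas = -4.61 J/K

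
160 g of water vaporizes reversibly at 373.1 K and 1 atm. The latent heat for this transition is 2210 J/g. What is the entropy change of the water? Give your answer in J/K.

ΔS = 948 J/K

Heat absorbed by the substance: Q = mL = 160 × 2210 = 353600 J.
At constant T, ΔS = Q_rev/T = 353600 / 373.1 = 948 J/K.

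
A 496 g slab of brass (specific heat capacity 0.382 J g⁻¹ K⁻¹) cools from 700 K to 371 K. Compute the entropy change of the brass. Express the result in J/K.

ΔS = -120 J/K

ΔS = ∫dQ_rev/T = m c ln(T₂/T₁) = 496 × 0.382 × ln(371/700) = -120 J/K.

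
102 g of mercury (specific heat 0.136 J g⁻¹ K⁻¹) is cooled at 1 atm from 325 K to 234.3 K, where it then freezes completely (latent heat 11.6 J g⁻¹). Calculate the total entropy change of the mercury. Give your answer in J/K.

Cooling step: ΔS₁ = m c ln(T_tr/T_i) = 102 × 0.136 × ln(234.3/325) = -4.539 J/K.
Phase change: ΔS₂ = −mL/T_tr = −102 × 11.6 / 234.3 = -5.05 J/K.
ΔS_total = (-4.539) + (-5.05) = -9.59 J/K.

ΔS = -9.59 J/K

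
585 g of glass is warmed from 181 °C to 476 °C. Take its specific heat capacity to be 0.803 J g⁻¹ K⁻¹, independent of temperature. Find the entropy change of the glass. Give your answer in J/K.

ΔS = 235 J/K

In kelvin: T₁ = 454.15 K, T₂ = 749.15 K. ΔS = ∫dQ_rev/T = m c ln(T₂/T₁) = 585 × 0.803 × ln(749.15/454.15) = 235 J/K.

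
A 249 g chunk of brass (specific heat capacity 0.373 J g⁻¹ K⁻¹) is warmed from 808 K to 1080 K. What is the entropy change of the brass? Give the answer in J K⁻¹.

ΔS = ∫dQ_rev/T = m c ln(T₂/T₁) = 249 × 0.373 × ln(1080/808) = 26.9 J/K.

ΔS = 26.9 J/K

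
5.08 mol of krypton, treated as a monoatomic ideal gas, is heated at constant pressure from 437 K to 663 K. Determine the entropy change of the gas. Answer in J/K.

At constant pressure, ΔS = nC_p ln(T₂/T₁) with C_p = 5R/2 = 20.79 J mol⁻¹ K⁻¹.
ΔS = 5.08 × 20.79 × ln(663/437) = 44 J/K.

ΔS = 44 J/K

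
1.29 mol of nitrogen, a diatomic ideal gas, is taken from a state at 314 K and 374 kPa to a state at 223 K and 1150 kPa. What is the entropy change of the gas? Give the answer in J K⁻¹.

ΔS = -24.9 J/K

ΔS = nC_p ln(T₂/T₁) − nR ln(P₂/P₁), with C_p = 7R/2 = 29.1 J mol⁻¹ K⁻¹ for a diatomic ideal gas.
ΔS = 1.29 × [29.1 × ln(223/314) − 8.314 × ln(1150/374)] = -24.9 J/K.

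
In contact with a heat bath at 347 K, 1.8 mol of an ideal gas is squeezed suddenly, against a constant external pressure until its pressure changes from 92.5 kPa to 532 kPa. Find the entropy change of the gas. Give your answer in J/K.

Entropy is a state function, so ΔS_gas depends only on the end states.
For an isothermal ideal gas ΔS_gas = nR ln(P₁/P₂) = 1.8 × 8.314 × ln(92.5/532) = -26.2 J/K.

ΔS_gas = -26.2 J/K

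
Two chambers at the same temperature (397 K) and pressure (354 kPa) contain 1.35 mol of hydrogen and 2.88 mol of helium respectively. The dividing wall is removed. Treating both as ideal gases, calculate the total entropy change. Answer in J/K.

Mole fractions: x_A = 1.35/4.23 = 0.319, x_B = 0.681.
ΔS_mix = −R(n_A ln x_A + n_B ln x_B) = −8.314 × (1.35 ln 0.319 + 2.88 ln 0.681) = 22 J/K.

ΔS_mix = 22 J/K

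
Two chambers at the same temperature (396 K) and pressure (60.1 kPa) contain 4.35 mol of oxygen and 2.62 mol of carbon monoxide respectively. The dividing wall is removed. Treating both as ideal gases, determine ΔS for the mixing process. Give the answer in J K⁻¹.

ΔS_mix = 38.4 J/K

Mole fractions: x_A = 4.35/6.97 = 0.624, x_B = 0.376.
ΔS_mix = −R(n_A ln x_A + n_B ln x_B) = −8.314 × (4.35 ln 0.624 + 2.62 ln 0.376) = 38.4 J/K.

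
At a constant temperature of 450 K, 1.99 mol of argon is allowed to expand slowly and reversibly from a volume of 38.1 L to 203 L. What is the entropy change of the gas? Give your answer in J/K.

ΔS_gas = 27.7 J/K

For an isothermal ideal gas ΔS_gas = nR ln(V₂/V₁) = 1.99 × 8.314 × ln(203/38.1) = 27.7 J/K.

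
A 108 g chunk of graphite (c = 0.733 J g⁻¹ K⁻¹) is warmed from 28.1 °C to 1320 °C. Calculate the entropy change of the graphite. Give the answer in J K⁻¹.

In kelvin: T₁ = 301.25 K, T₂ = 1593.15 K. ΔS = ∫dQ_rev/T = m c ln(T₂/T₁) = 108 × 0.733 × ln(1593.15/301.25) = 132 J/K.

ΔS = 132 J/K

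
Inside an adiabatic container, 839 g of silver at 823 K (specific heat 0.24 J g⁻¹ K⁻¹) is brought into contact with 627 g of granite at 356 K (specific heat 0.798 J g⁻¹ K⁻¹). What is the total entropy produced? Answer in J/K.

ΔS_total = 55.4 J/K

Energy balance: T_f = (m₁c₁T₁ + m₂c₂T₂)/(m₁c₁ + m₂c₂) = 490.01 K.
ΔS₁ = m₁c₁ ln(T_f/T₁) = 201.36 × ln(490.01/823) = -104.412 J/K.
ΔS₂ = m₂c₂ ln(T_f/T₂) = 500.346 × ln(490.01/356) = 159.857 J/K.
ΔS_total = -104.412 + 159.857 = 55.4 J/K.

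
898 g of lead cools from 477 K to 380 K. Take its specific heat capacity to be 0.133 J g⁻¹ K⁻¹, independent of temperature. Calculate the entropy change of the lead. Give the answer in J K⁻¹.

ΔS = ∫dQ_rev/T = m c ln(T₂/T₁) = 898 × 0.133 × ln(380/477) = -27.2 J/K.

ΔS = -27.2 J/K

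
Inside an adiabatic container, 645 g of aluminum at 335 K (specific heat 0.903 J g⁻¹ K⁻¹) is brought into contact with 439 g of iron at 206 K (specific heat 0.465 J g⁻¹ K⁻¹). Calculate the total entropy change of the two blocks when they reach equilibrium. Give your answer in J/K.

Energy balance: T_f = (m₁c₁T₁ + m₂c₂T₂)/(m₁c₁ + m₂c₂) = 301.52 K.
ΔS₁ = m₁c₁ ln(T_f/T₁) = 582.435 × ln(301.52/335) = -61.32 J/K.
ΔS₂ = m₂c₂ ln(T_f/T₂) = 204.135 × ln(301.52/206) = 77.77 J/K.
ΔS_total = -61.32 + 77.77 = 16.4 J/K.

ΔS_total = 16.4 J/K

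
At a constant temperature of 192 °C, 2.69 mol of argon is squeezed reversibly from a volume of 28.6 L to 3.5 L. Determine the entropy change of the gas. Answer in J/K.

ΔS_gas = -47 J/K

For an isothermal ideal gas ΔS_gas = nR ln(V₂/V₁) = 2.69 × 8.314 × ln(3.5/28.6) = -47 J/K.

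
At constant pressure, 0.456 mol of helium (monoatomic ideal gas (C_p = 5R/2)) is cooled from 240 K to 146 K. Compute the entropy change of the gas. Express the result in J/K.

At constant pressure, ΔS = nC_p ln(T₂/T₁) with C_p = 5R/2 = 20.79 J mol⁻¹ K⁻¹.
ΔS = 0.456 × 20.79 × ln(146/240) = -4.71 J/K.

ΔS = -4.71 J/K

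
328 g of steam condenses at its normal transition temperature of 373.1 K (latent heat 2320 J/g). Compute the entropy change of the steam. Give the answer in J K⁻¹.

Heat released by the substance: Q = −mL = −328 × 2320 = −760960 J.
At constant T, ΔS = Q_rev/T = −760960 / 373.1 = -2040 J/K.

ΔS = -2040 J/K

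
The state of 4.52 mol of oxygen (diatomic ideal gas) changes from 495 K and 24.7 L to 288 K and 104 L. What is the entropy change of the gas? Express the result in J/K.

Entropy is a state function: ΔS = nC_V ln(T₂/T₁) + nR ln(V₂/V₁), with C_V = 5R/2 = 20.79 J mol⁻¹ K⁻¹ for a diatomic ideal gas.
ΔS = 4.52 × [20.79 × ln(288/495) + 8.314 × ln(104/24.7)] = 3.14 J/K.

ΔS = 3.14 J/K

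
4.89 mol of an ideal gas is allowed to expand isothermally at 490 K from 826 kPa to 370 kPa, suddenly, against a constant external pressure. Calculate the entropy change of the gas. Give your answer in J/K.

ΔS_gas = 32.7 J/K

Entropy is a state function, so ΔS_gas depends only on the end states.
For an isothermal ideal gas ΔS_gas = nR ln(P₁/P₂) = 4.89 × 8.314 × ln(826/370) = 32.7 J/K.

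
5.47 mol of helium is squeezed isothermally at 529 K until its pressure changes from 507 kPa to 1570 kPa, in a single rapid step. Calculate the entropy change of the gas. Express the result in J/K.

ΔS_gas = -51.4 J/K

Entropy is a state function, so ΔS_gas depends only on the end states.
For an isothermal ideal gas ΔS_gas = nR ln(P₁/P₂) = 5.47 × 8.314 × ln(507/1570) = -51.4 J/K.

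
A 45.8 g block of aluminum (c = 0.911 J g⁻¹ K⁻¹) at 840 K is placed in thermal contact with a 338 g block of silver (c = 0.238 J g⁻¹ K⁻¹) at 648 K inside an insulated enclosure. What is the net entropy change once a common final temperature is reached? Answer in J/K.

ΔS_total = 0.949 J/K

Energy balance: T_f = (m₁c₁T₁ + m₂c₂T₂)/(m₁c₁ + m₂c₂) = 713.57 K.
ΔS₁ = m₁c₁ ln(T_f/T₁) = 41.7238 × ln(713.57/840) = -6.8058 J/K.
ΔS₂ = m₂c₂ ln(T_f/T₂) = 80.444 × ln(713.57/648) = 7.7544 J/K.
ΔS_total = -6.8058 + 7.7544 = 0.949 J/K.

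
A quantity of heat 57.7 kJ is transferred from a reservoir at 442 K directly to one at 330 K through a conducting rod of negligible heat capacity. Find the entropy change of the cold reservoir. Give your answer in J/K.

The cold reservoir gains heat Q, so ΔS_cold = +Q/T_C = 57700/330 = 175 J/K.

ΔS_cold = 175 J/K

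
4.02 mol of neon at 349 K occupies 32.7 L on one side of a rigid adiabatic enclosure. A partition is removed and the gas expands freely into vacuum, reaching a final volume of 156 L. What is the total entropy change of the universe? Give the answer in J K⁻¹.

For an ideal gas in free expansion Q = 0 and W = 0, so T is unchanged.
Entropy is a state function; using a reversible isothermal path, ΔS_gas = nR ln(V₂/V₁) = 4.02 × 8.314 × ln(156/32.7) = 52.2 J/K.
The insulated surroundings exchange no heat, so ΔS_surr = 0 and ΔS_universe = ΔS_gas.

ΔS_universe = 52.2 J/K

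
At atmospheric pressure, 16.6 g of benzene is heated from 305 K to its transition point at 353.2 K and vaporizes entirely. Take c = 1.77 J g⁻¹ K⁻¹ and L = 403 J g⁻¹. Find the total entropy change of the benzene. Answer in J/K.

ΔS = 23.3 J/K

Warming step: ΔS₁ = m c ln(T_tr/T_i) = 16.6 × 1.77 × ln(353.2/305) = 4.311 J/K.
Phase change: ΔS₂ = +mL/T_tr = 16.6 × 403 / 353.2 = 18.94 J/K.
ΔS_total = (4.311) + (18.94) = 23.3 J/K.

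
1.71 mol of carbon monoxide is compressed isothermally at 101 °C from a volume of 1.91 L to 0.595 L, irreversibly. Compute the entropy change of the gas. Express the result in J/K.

ΔS_gas = -16.6 J/K

Entropy is a state function, so ΔS_gas depends only on the end states.
For an isothermal ideal gas ΔS_gas = nR ln(V₂/V₁) = 1.71 × 8.314 × ln(0.595/1.91) = -16.6 J/K.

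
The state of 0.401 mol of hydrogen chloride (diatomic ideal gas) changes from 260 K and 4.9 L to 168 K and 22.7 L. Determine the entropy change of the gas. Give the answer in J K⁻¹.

Entropy is a state function: ΔS = nC_V ln(T₂/T₁) + nR ln(V₂/V₁), with C_V = 5R/2 = 20.79 J mol⁻¹ K⁻¹ for a diatomic ideal gas.
ΔS = 0.401 × [20.79 × ln(168/260) + 8.314 × ln(22.7/4.9)] = 1.47 J/K.

ΔS = 1.47 J/K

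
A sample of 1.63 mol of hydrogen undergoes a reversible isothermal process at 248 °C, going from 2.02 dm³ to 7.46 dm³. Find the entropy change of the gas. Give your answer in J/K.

ΔS_gas = 17.7 J/K

For an isothermal ideal gas ΔS_gas = nR ln(V₂/V₁) = 1.63 × 8.314 × ln(7.46/2.02) = 17.7 J/K.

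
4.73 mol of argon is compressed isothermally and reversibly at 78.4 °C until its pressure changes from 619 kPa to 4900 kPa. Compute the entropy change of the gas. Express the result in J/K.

For an isothermal ideal gas ΔS_gas = nR ln(P₁/P₂) = 4.73 × 8.314 × ln(619/4900) = -81.4 J/K.

ΔS_gas = -81.4 J/K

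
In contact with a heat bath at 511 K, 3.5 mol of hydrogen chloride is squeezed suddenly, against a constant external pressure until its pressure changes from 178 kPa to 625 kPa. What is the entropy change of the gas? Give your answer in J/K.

ΔS_gas = -36.5 J/K

Entropy is a state function, so ΔS_gas depends only on the end states.
For an isothermal ideal gas ΔS_gas = nR ln(P₁/P₂) = 3.5 × 8.314 × ln(178/625) = -36.5 J/K.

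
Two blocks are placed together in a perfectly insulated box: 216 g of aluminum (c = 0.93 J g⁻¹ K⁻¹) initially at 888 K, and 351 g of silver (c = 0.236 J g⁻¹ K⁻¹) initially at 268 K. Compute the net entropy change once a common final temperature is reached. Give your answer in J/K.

Energy balance: T_f = (m₁c₁T₁ + m₂c₂T₂)/(m₁c₁ + m₂c₂) = 706.98 K.
ΔS₁ = m₁c₁ ln(T_f/T₁) = 200.88 × ln(706.98/888) = -45.79 J/K.
ΔS₂ = m₂c₂ ln(T_f/T₂) = 82.836 × ln(706.98/268) = 80.35 J/K.
ΔS_total = -45.79 + 80.35 = 34.6 J/K.

ΔS_total = 34.6 J/K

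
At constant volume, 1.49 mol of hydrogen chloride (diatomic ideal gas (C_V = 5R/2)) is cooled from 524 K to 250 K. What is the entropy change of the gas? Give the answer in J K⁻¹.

ΔS = -22.9 J/K

At constant volume, ΔS = nC_V ln(T₂/T₁) with C_V = 5R/2 = 20.79 J mol⁻¹ K⁻¹.
ΔS = 1.49 × 20.79 × ln(250/524) = -22.9 J/K.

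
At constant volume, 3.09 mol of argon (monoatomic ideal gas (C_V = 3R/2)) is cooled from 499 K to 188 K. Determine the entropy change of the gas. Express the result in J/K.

At constant volume, ΔS = nC_V ln(T₂/T₁) with C_V = 3R/2 = 12.47 J mol⁻¹ K⁻¹.
ΔS = 3.09 × 12.47 × ln(188/499) = -37.6 J/K.

ΔS = -37.6 J/K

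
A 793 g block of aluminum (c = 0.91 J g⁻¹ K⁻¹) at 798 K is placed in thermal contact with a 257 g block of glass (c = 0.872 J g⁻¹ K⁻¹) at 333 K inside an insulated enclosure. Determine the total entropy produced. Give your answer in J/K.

ΔS_total = 55.3 J/K

Energy balance: T_f = (m₁c₁T₁ + m₂c₂T₂)/(m₁c₁ + m₂c₂) = 687.81 K.
ΔS₁ = m₁c₁ ln(T_f/T₁) = 721.63 × ln(687.81/798) = -107.23 J/K.
ΔS₂ = m₂c₂ ln(T_f/T₂) = 224.104 × ln(687.81/333) = 162.56 J/K.
ΔS_total = -107.23 + 162.56 = 55.3 J/K.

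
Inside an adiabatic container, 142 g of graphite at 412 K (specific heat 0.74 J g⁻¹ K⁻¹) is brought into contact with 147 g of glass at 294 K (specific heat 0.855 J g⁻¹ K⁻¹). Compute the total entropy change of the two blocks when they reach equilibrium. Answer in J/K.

Energy balance: T_f = (m₁c₁T₁ + m₂c₂T₂)/(m₁c₁ + m₂c₂) = 347.73 K.
ΔS₁ = m₁c₁ ln(T_f/T₁) = 105.08 × ln(347.73/412) = -17.82 J/K.
ΔS₂ = m₂c₂ ln(T_f/T₂) = 125.685 × ln(347.73/294) = 21.1 J/K.
ΔS_total = -17.82 + 21.1 = 3.28 J/K.

ΔS_total = 3.28 J/K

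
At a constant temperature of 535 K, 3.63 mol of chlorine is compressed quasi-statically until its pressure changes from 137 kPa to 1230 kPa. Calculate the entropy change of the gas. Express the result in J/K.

For an isothermal ideal gas ΔS_gas = nR ln(P₁/P₂) = 3.63 × 8.314 × ln(137/1230) = -66.2 J/K.

ΔS_gas = -66.2 J/K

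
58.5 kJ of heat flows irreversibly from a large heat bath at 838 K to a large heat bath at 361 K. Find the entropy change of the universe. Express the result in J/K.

ΔS_total = 92.2 J/K

ΔS_hot = −Q/T_H = −58500/838 = -69.81 J/K and ΔS_cold = +Q/T_C = 58500/361 = 162 J/K.
ΔS_total = -69.81 + 162 = 92.2 J/K, positive as the second law requires.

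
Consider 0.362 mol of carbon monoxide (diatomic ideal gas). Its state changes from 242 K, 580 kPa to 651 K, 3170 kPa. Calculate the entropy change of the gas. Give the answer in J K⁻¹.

ΔS = nC_p ln(T₂/T₁) − nR ln(P₂/P₁), with C_p = 7R/2 = 29.1 J mol⁻¹ K⁻¹ for a diatomic ideal gas.
ΔS = 0.362 × [29.1 × ln(651/242) − 8.314 × ln(3170/580)] = 5.31 J/K.

ΔS = 5.31 J/K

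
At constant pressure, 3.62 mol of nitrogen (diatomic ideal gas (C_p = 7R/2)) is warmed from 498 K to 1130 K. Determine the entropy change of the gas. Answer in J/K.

At constant pressure, ΔS = nC_p ln(T₂/T₁) with C_p = 7R/2 = 29.1 J mol⁻¹ K⁻¹.
ΔS = 3.62 × 29.1 × ln(1130/498) = 86.3 J/K.

ΔS = 86.3 J/K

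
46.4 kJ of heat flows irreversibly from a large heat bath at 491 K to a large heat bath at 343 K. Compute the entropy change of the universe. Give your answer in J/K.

ΔS_total = 40.8 J/K

ΔS_hot = −Q/T_H = −46400/491 = -94.5 J/K and ΔS_cold = +Q/T_C = 46400/343 = 135.3 J/K.
ΔS_total = -94.5 + 135.3 = 40.8 J/K, positive as the second law requires.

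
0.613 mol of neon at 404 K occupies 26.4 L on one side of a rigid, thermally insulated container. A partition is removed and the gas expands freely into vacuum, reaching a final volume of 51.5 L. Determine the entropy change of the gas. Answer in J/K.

ΔS_gas = 3.41 J/K

For an ideal gas in free expansion Q = 0 and W = 0, so T is unchanged.
Entropy is a state function; using a reversible isothermal path, ΔS_gas = nR ln(V₂/V₁) = 0.613 × 8.314 × ln(51.5/26.4) = 3.41 J/K.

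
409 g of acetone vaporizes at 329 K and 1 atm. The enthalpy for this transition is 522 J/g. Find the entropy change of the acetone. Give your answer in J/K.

ΔS = 649 J/K

Heat absorbed by the substance: Q = mL = 409 × 522 = 213498 J.
At constant T, ΔS = Q_rev/T = 213498 / 329 = 649 J/K.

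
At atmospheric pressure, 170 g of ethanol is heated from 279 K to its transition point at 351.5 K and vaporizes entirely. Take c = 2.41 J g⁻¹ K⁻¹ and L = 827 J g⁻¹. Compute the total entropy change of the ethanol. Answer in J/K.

ΔS = 495 J/K

Warming step: ΔS₁ = m c ln(T_tr/T_i) = 170 × 2.41 × ln(351.5/279) = 94.64 J/K.
Phase change: ΔS₂ = +mL/T_tr = 170 × 827 / 351.5 = 400 J/K.
ΔS_total = (94.64) + (400) = 495 J/K.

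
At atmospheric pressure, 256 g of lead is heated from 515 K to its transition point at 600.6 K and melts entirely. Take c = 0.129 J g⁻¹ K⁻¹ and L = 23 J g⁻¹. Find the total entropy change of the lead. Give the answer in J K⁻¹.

Warming step: ΔS₁ = m c ln(T_tr/T_i) = 256 × 0.129 × ln(600.6/515) = 5.078 J/K.
Phase change: ΔS₂ = +mL/T_tr = 256 × 23 / 600.6 = 9.804 J/K.
ΔS_total = (5.078) + (9.804) = 14.9 J/K.

ΔS = 14.9 J/K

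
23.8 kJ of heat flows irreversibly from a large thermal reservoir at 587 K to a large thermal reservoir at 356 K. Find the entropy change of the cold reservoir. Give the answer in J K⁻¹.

ΔS_cold = 66.9 J/K

The cold reservoir gains heat Q, so ΔS_cold = +Q/T_C = 23800/356 = 66.9 J/K.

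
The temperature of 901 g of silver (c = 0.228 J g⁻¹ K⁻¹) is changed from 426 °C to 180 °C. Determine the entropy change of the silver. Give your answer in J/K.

In kelvin: T₁ = 699.15 K, T₂ = 453.15 K. ΔS = ∫dQ_rev/T = m c ln(T₂/T₁) = 901 × 0.228 × ln(453.15/699.15) = -89.1 J/K.

ΔS = -89.1 J/K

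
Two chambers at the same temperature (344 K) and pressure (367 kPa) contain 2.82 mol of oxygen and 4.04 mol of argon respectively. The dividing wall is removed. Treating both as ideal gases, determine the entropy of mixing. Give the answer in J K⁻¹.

Mole fractions: x_A = 2.82/6.86 = 0.411, x_B = 0.589.
ΔS_mix = −R(n_A ln x_A + n_B ln x_B) = −8.314 × (2.82 ln 0.411 + 4.04 ln 0.589) = 38.6 J/K.

ΔS_mix = 38.6 J/K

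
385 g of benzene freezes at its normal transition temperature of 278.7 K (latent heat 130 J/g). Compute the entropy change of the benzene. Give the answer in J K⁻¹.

ΔS = -180 J/K

Heat released by the substance: Q = −mL = −385 × 130 = −50050 J.
At constant T, ΔS = Q_rev/T = −50050 / 278.7 = -180 J/K.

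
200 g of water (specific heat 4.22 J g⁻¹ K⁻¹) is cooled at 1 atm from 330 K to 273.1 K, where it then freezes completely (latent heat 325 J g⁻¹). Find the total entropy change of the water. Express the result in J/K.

Cooling step: ΔS₁ = m c ln(T_tr/T_i) = 200 × 4.22 × ln(273.1/330) = -159.7 J/K.
Phase change: ΔS₂ = −mL/T_tr = −200 × 325 / 273.1 = -238 J/K.
ΔS_total = (-159.7) + (-238) = -398 J/K.

ΔS = -398 J/K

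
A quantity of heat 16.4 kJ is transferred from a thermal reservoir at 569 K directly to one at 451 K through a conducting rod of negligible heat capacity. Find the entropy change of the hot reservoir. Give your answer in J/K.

The hot reservoir loses heat Q, so ΔS_hot = −Q/T_H = −16400/569 = -28.8 J/K.

ΔS_hot = -28.8 J/K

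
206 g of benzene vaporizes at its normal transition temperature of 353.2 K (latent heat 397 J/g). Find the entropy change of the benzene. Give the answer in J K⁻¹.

ΔS = 232 J/K

Heat absorbed by the substance: Q = mL = 206 × 397 = 81782 J.
At constant T, ΔS = Q_rev/T = 81782 / 353.2 = 232 J/K.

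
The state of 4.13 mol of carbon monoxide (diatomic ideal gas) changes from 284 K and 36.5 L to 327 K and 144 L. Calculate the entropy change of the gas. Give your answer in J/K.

ΔS = 59.2 J/K

Entropy is a state function: ΔS = nC_V ln(T₂/T₁) + nR ln(V₂/V₁), with C_V = 5R/2 = 20.79 J mol⁻¹ K⁻¹ for a diatomic ideal gas.
ΔS = 4.13 × [20.79 × ln(327/284) + 8.314 × ln(144/36.5)] = 59.2 J/K.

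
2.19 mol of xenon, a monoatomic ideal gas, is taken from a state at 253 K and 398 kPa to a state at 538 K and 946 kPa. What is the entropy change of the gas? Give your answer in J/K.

ΔS = nC_p ln(T₂/T₁) − nR ln(P₂/P₁), with C_p = 5R/2 = 20.79 J mol⁻¹ K⁻¹ for a monoatomic ideal gas.
ΔS = 2.19 × [20.79 × ln(538/253) − 8.314 × ln(946/398)] = 18.6 J/K.

ΔS = 18.6 J/K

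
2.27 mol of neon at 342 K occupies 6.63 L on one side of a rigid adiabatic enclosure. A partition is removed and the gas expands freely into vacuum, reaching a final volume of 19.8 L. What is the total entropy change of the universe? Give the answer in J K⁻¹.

ΔS_universe = 20.6 J/K

No heat is exchanged and no work is done, so the ideal-gas temperature stays constant.
Entropy is a state function; using a reversible isothermal path, ΔS_gas = nR ln(V₂/V₁) = 2.27 × 8.314 × ln(19.8/6.63) = 20.6 J/K.
The insulated surroundings exchange no heat, so ΔS_surr = 0 and ΔS_universe = ΔS_gas.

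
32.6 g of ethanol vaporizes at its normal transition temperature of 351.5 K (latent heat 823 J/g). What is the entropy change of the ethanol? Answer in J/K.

ΔS = 76.3 J/K

Heat absorbed by the substance: Q = mL = 32.6 × 823 = 26829.8 J.
At constant T, ΔS = Q_rev/T = 26829.8 / 351.5 = 76.3 J/K.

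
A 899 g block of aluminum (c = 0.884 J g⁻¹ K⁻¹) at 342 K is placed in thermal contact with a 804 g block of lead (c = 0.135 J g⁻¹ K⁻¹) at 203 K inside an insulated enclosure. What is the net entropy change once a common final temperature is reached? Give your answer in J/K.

ΔS_total = 11.4 J/K

Energy balance: T_f = (m₁c₁T₁ + m₂c₂T₂)/(m₁c₁ + m₂c₂) = 325.3 K.
ΔS₁ = m₁c₁ ln(T_f/T₁) = 794.716 × ln(325.3/342) = -39.79 J/K.
ΔS₂ = m₂c₂ ln(T_f/T₂) = 108.54 × ln(325.3/203) = 51.18 J/K.
ΔS_total = -39.79 + 51.18 = 11.4 J/K.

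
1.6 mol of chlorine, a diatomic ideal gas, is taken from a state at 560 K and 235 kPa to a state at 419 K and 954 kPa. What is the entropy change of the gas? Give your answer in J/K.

ΔS = nC_p ln(T₂/T₁) − nR ln(P₂/P₁), with C_p = 7R/2 = 29.1 J mol⁻¹ K⁻¹ for a diatomic ideal gas.
ΔS = 1.6 × [29.1 × ln(419/560) − 8.314 × ln(954/235)] = -32.1 J/K.

ΔS = -32.1 J/K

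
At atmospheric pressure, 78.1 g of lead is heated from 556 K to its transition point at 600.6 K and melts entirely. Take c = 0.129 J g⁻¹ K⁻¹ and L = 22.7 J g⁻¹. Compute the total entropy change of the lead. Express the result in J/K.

Warming step: ΔS₁ = m c ln(T_tr/T_i) = 78.1 × 0.129 × ln(600.6/556) = 0.7774 J/K.
Phase change: ΔS₂ = +mL/T_tr = 78.1 × 22.7 / 600.6 = 2.952 J/K.
ΔS_total = (0.7774) + (2.952) = 3.73 J/K.

ΔS = 3.73 J/K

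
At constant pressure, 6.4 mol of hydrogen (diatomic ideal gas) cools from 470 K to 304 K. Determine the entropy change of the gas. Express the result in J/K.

ΔS = -81.1 J/K

At constant pressure, ΔS = nC_p ln(T₂/T₁) with C_p = 7R/2 = 29.1 J mol⁻¹ K⁻¹.
ΔS = 6.4 × 29.1 × ln(304/470) = -81.1 J/K.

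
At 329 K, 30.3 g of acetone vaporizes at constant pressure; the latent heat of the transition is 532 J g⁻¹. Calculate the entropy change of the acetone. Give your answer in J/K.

Heat absorbed by the substance: Q = mL = 30.3 × 532 = 16119.6 J.
At constant T, ΔS = Q_rev/T = 16119.6 / 329 = 49 J/K.

ΔS = 49 J/K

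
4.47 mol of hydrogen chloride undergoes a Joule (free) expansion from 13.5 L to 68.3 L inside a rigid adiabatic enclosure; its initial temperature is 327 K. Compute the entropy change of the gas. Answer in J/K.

For an ideal gas in free expansion Q = 0 and W = 0, so T is unchanged.
Entropy is a state function; using a reversible isothermal path, ΔS_gas = nR ln(V₂/V₁) = 4.47 × 8.314 × ln(68.3/13.5) = 60.3 J/K.

ΔS_gas = 60.3 J/K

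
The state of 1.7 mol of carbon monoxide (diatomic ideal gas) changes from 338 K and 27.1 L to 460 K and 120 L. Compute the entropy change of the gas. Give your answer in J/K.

ΔS = 31.9 J/K

Entropy is a state function: ΔS = nC_V ln(T₂/T₁) + nR ln(V₂/V₁), with C_V = 5R/2 = 20.79 J mol⁻¹ K⁻¹ for a diatomic ideal gas.
ΔS = 1.7 × [20.79 × ln(460/338) + 8.314 × ln(120/27.1)] = 31.9 J/K.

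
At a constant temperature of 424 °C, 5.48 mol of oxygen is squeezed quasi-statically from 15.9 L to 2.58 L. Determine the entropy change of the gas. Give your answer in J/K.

For an isothermal ideal gas ΔS_gas = nR ln(V₂/V₁) = 5.48 × 8.314 × ln(2.58/15.9) = -82.9 J/K.

ΔS_gas = -82.9 J/K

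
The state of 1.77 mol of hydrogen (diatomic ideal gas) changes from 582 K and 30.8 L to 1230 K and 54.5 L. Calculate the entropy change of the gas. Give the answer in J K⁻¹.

ΔS = 35.9 J/K

Entropy is a state function: ΔS = nC_V ln(T₂/T₁) + nR ln(V₂/V₁), with C_V = 5R/2 = 20.79 J mol⁻¹ K⁻¹ for a diatomic ideal gas.
ΔS = 1.77 × [20.79 × ln(1230/582) + 8.314 × ln(54.5/30.8)] = 35.9 J/K.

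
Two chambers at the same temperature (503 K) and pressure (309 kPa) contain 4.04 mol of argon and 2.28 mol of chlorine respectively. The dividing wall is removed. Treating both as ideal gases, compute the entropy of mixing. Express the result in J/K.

Mole fractions: x_A = 4.04/6.32 = 0.639, x_B = 0.361.
ΔS_mix = −R(n_A ln x_A + n_B ln x_B) = −8.314 × (4.04 ln 0.639 + 2.28 ln 0.361) = 34.4 J/K.

ΔS_mix = 34.4 J/K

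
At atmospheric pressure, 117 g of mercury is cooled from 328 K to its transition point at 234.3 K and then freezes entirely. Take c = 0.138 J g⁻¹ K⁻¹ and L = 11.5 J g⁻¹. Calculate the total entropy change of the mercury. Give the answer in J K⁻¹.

Cooling step: ΔS₁ = m c ln(T_tr/T_i) = 117 × 0.138 × ln(234.3/328) = -5.432 J/K.
Phase change: ΔS₂ = −mL/T_tr = −117 × 11.5 / 234.3 = -5.743 J/K.
ΔS_total = (-5.432) + (-5.743) = -11.2 J/K.

ΔS = -11.2 J/K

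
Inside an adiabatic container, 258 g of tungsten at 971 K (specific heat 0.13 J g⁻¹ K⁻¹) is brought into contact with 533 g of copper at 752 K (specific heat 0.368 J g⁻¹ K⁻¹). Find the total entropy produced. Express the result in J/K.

Energy balance: T_f = (m₁c₁T₁ + m₂c₂T₂)/(m₁c₁ + m₂c₂) = 783.98 K.
ΔS₁ = m₁c₁ ln(T_f/T₁) = 33.54 × ln(783.98/971) = -7.176 J/K.
ΔS₂ = m₂c₂ ln(T_f/T₂) = 196.144 × ln(783.98/752) = 8.169 J/K.
ΔS_total = -7.176 + 8.169 = 0.993 J/K.

ΔS_total = 0.993 J/K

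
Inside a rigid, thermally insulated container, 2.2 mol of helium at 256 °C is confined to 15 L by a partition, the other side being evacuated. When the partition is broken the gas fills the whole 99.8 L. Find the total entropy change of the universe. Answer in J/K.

For an ideal gas in free expansion Q = 0 and W = 0, so T is unchanged.
Entropy is a state function; using a reversible isothermal path, ΔS_gas = nR ln(V₂/V₁) = 2.2 × 8.314 × ln(99.8/15) = 34.7 J/K.
The insulated surroundings exchange no heat, so ΔS_surr = 0 and ΔS_universe = ΔS_gas.

ΔS_universe = 34.7 J/K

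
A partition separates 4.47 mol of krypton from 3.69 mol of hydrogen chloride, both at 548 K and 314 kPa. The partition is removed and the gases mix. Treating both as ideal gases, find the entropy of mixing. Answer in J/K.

Mole fractions: x_A = 4.47/8.16 = 0.548, x_B = 0.452.
ΔS_mix = −R(n_A ln x_A + n_B ln x_B) = −8.314 × (4.47 ln 0.548 + 3.69 ln 0.452) = 46.7 J/K.

ΔS_mix = 46.7 J/K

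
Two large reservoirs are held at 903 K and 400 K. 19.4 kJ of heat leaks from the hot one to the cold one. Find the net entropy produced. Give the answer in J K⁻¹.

ΔS_hot = −Q/T_H = −19400/903 = -21.48 J/K and ΔS_cold = +Q/T_C = 19400/400 = 48.5 J/K.
ΔS_total = -21.48 + 48.5 = 27 J/K, positive as the second law requires.

ΔS_total = 27 J/K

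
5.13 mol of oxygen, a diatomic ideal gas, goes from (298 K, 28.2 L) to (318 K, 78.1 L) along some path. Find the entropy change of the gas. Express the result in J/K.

ΔS = 50.4 J/K

Entropy is a state function: ΔS = nC_V ln(T₂/T₁) + nR ln(V₂/V₁), with C_V = 5R/2 = 20.79 J mol⁻¹ K⁻¹ for a diatomic ideal gas.
ΔS = 5.13 × [20.79 × ln(318/298) + 8.314 × ln(78.1/28.2)] = 50.4 J/K.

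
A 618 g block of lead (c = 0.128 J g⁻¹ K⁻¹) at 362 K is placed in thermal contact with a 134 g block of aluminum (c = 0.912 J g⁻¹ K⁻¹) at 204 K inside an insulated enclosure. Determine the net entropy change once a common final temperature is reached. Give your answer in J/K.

ΔS_total = 8.12 J/K

Energy balance: T_f = (m₁c₁T₁ + m₂c₂T₂)/(m₁c₁ + m₂c₂) = 266.08 K.
ΔS₁ = m₁c₁ ln(T_f/T₁) = 79.104 × ln(266.08/362) = -24.35 J/K.
ΔS₂ = m₂c₂ ln(T_f/T₂) = 122.208 × ln(266.08/204) = 32.47 J/K.
ΔS_total = -24.35 + 32.47 = 8.12 J/K.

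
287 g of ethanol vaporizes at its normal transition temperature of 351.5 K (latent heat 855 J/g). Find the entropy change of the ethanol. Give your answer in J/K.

Heat absorbed by the substance: Q = mL = 287 × 855 = 245385 J.
At constant T, ΔS = Q_rev/T = 245385 / 351.5 = 698 J/K.

ΔS = 698 J/K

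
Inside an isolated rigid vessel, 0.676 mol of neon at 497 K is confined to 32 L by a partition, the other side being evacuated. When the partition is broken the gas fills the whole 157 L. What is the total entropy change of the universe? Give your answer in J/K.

ΔS_universe = 8.94 J/K

No heat is exchanged and no work is done, so the ideal-gas temperature stays constant.
Entropy is a state function; using a reversible isothermal path, ΔS_gas = nR ln(V₂/V₁) = 0.676 × 8.314 × ln(157/32) = 8.94 J/K.
The insulated surroundings exchange no heat, so ΔS_surr = 0 and ΔS_universe = ΔS_gas.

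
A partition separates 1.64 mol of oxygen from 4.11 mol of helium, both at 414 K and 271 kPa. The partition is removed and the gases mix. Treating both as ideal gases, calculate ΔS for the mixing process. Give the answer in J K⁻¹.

Mole fractions: x_A = 1.64/5.75 = 0.285, x_B = 0.715.
ΔS_mix = −R(n_A ln x_A + n_B ln x_B) = −8.314 × (1.64 ln 0.285 + 4.11 ln 0.715) = 28.6 J/K.

ΔS_mix = 28.6 J/K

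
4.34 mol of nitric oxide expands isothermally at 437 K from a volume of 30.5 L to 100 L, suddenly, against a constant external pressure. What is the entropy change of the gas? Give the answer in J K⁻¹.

ΔS_gas = 42.8 J/K

Entropy is a state function, so ΔS_gas depends only on the end states.
For an isothermal ideal gas ΔS_gas = nR ln(V₂/V₁) = 4.34 × 8.314 × ln(100/30.5) = 42.8 J/K.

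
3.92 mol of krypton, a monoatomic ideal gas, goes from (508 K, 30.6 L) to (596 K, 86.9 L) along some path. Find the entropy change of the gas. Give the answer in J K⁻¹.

ΔS = 41.8 J/K

Entropy is a state function: ΔS = nC_V ln(T₂/T₁) + nR ln(V₂/V₁), with C_V = 3R/2 = 12.47 J mol⁻¹ K⁻¹ for a monoatomic ideal gas.
ΔS = 3.92 × [12.47 × ln(596/508) + 8.314 × ln(86.9/30.6)] = 41.8 J/K.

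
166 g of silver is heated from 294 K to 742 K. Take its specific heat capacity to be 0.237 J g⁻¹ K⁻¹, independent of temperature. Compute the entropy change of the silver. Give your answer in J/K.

ΔS = ∫dQ_rev/T = m c ln(T₂/T₁) = 166 × 0.237 × ln(742/294) = 36.4 J/K.

ΔS = 36.4 J/K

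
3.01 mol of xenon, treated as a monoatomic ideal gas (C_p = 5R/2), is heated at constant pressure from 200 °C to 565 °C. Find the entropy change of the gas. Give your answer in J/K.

ΔS = 35.8 J/K

In kelvin: T₁ = 473.15 K, T₂ = 838.15 K. At constant pressure, ΔS = nC_p ln(T₂/T₁) with C_p = 5R/2 = 20.79 J mol⁻¹ K⁻¹.
ΔS = 3.01 × 20.79 × ln(838.15/473.15) = 35.8 J/K.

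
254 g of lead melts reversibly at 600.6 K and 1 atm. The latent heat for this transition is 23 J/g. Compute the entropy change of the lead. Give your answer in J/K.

Heat absorbed by the substance: Q = mL = 254 × 23 = 5842 J.
At constant T, ΔS = Q_rev/T = 5842 / 600.6 = 9.73 J/K.

ΔS = 9.73 J/K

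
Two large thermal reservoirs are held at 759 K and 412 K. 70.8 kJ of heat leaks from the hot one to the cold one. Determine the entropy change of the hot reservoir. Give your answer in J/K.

The hot reservoir loses heat Q, so ΔS_hot = −Q/T_H = −70800/759 = -93.3 J/K.

ΔS_hot = -93.3 J/K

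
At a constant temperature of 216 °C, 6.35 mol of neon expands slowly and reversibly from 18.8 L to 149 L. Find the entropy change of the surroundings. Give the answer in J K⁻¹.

For an isothermal ideal gas ΔS_gas = nR ln(V₂/V₁) = 6.35 × 8.314 × ln(149/18.8) = 109 J/K.
The process is reversible, so ΔS_surr = −ΔS_gas = -109 J/K and ΔS_universe = 0.

ΔS_surr = -109 J/K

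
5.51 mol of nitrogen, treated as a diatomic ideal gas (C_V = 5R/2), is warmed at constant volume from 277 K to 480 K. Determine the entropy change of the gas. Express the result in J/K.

At constant volume, ΔS = nC_V ln(T₂/T₁) with C_V = 5R/2 = 20.79 J mol⁻¹ K⁻¹.
ΔS = 5.51 × 20.79 × ln(480/277) = 63 J/K.

ΔS = 63 J/K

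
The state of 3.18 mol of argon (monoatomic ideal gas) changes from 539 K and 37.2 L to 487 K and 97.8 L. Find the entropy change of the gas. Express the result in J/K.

ΔS = 21.5 J/K

Entropy is a state function: ΔS = nC_V ln(T₂/T₁) + nR ln(V₂/V₁), with C_V = 3R/2 = 12.47 J mol⁻¹ K⁻¹ for a monoatomic ideal gas.
ΔS = 3.18 × [12.47 × ln(487/539) + 8.314 × ln(97.8/37.2)] = 21.5 J/K.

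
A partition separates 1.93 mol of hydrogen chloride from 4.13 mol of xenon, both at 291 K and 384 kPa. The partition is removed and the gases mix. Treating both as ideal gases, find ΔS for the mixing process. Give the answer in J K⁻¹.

Mole fractions: x_A = 1.93/6.06 = 0.318, x_B = 0.682.
ΔS_mix = −R(n_A ln x_A + n_B ln x_B) = −8.314 × (1.93 ln 0.318 + 4.13 ln 0.682) = 31.5 J/K.

ΔS_mix = 31.5 J/K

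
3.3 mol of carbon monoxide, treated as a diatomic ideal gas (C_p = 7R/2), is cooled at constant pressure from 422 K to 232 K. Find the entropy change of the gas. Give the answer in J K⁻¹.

ΔS = -57.4 J/K

At constant pressure, ΔS = nC_p ln(T₂/T₁) with C_p = 7R/2 = 29.1 J mol⁻¹ K⁻¹.
ΔS = 3.3 × 29.1 × ln(232/422) = -57.4 J/K.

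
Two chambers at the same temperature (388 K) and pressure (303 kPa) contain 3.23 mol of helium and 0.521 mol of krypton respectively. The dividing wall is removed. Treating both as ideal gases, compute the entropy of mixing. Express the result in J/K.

Mole fractions: x_A = 3.23/3.75 = 0.861, x_B = 0.139.
ΔS_mix = −R(n_A ln x_A + n_B ln x_B) = −8.314 × (3.23 ln 0.861 + 0.521 ln 0.139) = 12.6 J/K.

ΔS_mix = 12.6 J/K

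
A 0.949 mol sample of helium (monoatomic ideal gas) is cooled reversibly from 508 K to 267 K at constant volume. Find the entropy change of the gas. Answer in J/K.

At constant volume, ΔS = nC_V ln(T₂/T₁) with C_V = 3R/2 = 12.47 J mol⁻¹ K⁻¹.
ΔS = 0.949 × 12.47 × ln(267/508) = -7.61 J/K.

ΔS = -7.61 J/K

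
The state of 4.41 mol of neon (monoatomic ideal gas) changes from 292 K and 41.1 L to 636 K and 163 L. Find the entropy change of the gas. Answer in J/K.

Entropy is a state function: ΔS = nC_V ln(T₂/T₁) + nR ln(V₂/V₁), with C_V = 3R/2 = 12.47 J mol⁻¹ K⁻¹ for a monoatomic ideal gas.
ΔS = 4.41 × [12.47 × ln(636/292) + 8.314 × ln(163/41.1)] = 93.3 J/K.

ΔS = 93.3 J/K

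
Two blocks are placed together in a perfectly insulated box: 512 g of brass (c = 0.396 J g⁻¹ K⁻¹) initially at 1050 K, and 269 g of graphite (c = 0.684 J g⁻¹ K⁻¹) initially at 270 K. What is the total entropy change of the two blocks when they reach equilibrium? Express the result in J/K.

Energy balance: T_f = (m₁c₁T₁ + m₂c₂T₂)/(m₁c₁ + m₂c₂) = 678.91 K.
ΔS₁ = m₁c₁ ln(T_f/T₁) = 202.752 × ln(678.91/1050) = -88.41 J/K.
ΔS₂ = m₂c₂ ln(T_f/T₂) = 183.996 × ln(678.91/270) = 169.66 J/K.
ΔS_total = -88.41 + 169.66 = 81.2 J/K.

ΔS_total = 81.2 J/K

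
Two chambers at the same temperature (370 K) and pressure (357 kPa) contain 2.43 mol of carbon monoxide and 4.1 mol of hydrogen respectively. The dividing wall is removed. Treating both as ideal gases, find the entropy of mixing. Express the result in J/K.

Mole fractions: x_A = 2.43/6.53 = 0.372, x_B = 0.628.
ΔS_mix = −R(n_A ln x_A + n_B ln x_B) = −8.314 × (2.43 ln 0.372 + 4.1 ln 0.628) = 35.8 J/K.

ΔS_mix = 35.8 J/K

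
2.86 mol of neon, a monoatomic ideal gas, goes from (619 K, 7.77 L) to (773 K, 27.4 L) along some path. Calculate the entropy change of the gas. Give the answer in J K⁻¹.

Entropy is a state function: ΔS = nC_V ln(T₂/T₁) + nR ln(V₂/V₁), with C_V = 3R/2 = 12.47 J mol⁻¹ K⁻¹ for a monoatomic ideal gas.
ΔS = 2.86 × [12.47 × ln(773/619) + 8.314 × ln(27.4/7.77)] = 37.9 J/K.

ΔS = 37.9 J/K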